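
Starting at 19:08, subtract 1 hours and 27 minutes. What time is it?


17:41

Start: 1148 minutes from midnight
Subtract: 87 minutes
Remaining: 1148 - 87 = 1061
Hours: 17, Minutes: 41


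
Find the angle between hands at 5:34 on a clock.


Hour hand = 5×30 + 34×0.5 = 167.0°
Minute hand = 34×6 = 204°
Difference = |167.0 - 204| = 37.0°

37.0°


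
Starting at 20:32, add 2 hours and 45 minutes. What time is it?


23:17

Start: 1232 minutes from midnight
Add: 165 minutes
Total: 1397 minutes
Hours: 1397 ÷ 60 = 23 remainder 17


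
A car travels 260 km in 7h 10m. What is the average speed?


Distance: 260 km
Time: 7h 10m = 430 min = 430/60 = 43/6 hours
Speed = 260 ÷ (43/6) = 260 × 6 / 43 = 1560/43 ≈ 36.3 km/h

36.3 km/h


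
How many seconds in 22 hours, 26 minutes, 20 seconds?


Hours: 22 × 3600 = 79200
Minutes: 26 × 60 = 1560
Seconds: 20
Total = 79200 + 1560 + 20 = 80780

80780 seconds


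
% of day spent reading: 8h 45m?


36.5%

Time: 525 minutes
Day: 1440 minutes
Percentage = (525/1440) × 100 ≈ 36.5%


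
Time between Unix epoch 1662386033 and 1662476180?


Difference = 1662476180 - 1662386033 = 90147 seconds
In hours: 90147 / 3600 ≈ 25.0
In days: 90147 / 86400 ≈ 1.04

90147 seconds (25.0 hours / 1.04 days)


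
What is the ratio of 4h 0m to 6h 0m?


Duration 1: 240 minutes
Duration 2: 360 minutes
Ratio = 240:360
GCD = 120
Simplified = 2:3
As a decimal: 2/3 ≈ 0.67

2:3 (0.67)


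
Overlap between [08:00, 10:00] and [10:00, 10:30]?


0 minutes

Meeting A: 480-600 (in minutes from midnight)
Meeting B: 600-630
Overlap start = max(480, 600) = 600
Overlap end = min(600, 630) = 600
Overlap = max(0, 600 - 600) = 0 min


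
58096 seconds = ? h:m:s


16h 8m 16s

Hours: 58096 ÷ 3600 = 16 remainder 496
Minutes: 496 ÷ 60 = 8 remainder 16
Seconds: 16


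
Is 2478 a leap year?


Rules: divisible by 4 AND (not by 100 OR by 400)
2478 ÷ 4 = 619 remainder 2 → not divisible by 4
Not divisible by 4 → not a leap year

No


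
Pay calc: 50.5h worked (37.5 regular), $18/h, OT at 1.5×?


$1026.00

Regular: 37.5h × $18 = $675.00
Overtime: 50.5 - 37.5 = 13.0h
OT pay: 13.0h × $18 × 1.5 = $351.00
Total = $675.00 + $351.00 = $1026.00


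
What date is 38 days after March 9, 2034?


Start: March 9, 2034
Add 38 days
March 9 → April 1: 31 - 9 + 1 = 23 days (38 - 23 = 15 left)
April 1 + 15 = April 16, 2034

April 16, 2034


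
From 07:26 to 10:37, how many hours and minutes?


End time in minutes: 10×60 + 37 = 637
Start time in minutes: 7×60 + 26 = 446
Difference = 637 - 446 = 191 minutes
= 3 hours 11 minutes

3h 11m


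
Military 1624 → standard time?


Hour: 16
16 - 12 = 4 → PM

4:24 PM


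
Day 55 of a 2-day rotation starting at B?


Shift B

Shifts: A, B
Start: B (index 1)
Day 55: (1 + 55 - 1) mod 2
= 55 mod 2
= 1
Index 1 → shift B


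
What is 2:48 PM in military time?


14:48

Input: 2:48 PM
PM: 2 + 12 = 14


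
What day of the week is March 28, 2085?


Wednesday

Zeller's congruence:
q=28, m=3, k=85, j=20
h = (28 + ⌊13×4/5⌋ + 85 + ⌊85/4⌋ + ⌊20/4⌋ - 2×20) mod 7
= (28 + 10 + 85 + 21 + 5 - 40) mod 7
= 109 mod 7 = 4
h=4 → Wednesday


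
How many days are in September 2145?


Month: September (month 9)
September has 30 days

30 days


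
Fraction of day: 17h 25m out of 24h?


0.7257 (72.57%)

Total minutes: 17×60 + 25 = 1045
Day = 24×60 = 1440 minutes
Fraction = 1045/1440 ≈ 0.7257
As a percentage: 1045/1440 × 100 ≈ 72.57%


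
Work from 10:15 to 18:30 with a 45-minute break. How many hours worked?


7h 30m (450 minutes)

Total time = (18×60+30) - (10×60+15)
= 1110 - 615 = 495 min
Minus break: 495 - 45 = 450 min
= 7h 30m


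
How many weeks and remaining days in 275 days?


39 weeks 2 days

Weeks: 275 ÷ 7 = 39 remainder 2


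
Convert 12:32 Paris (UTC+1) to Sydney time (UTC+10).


21:32

Time difference = UTC+10 - UTC+1 = +9 hours
New hour = (12 + 9) mod 24
= 21 mod 24 = 21
Minutes unchanged → 21:32


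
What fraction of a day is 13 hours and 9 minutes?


0.5479 (54.79%)

Total minutes: 13×60 + 9 = 789
Day = 24×60 = 1440 minutes
Fraction = 789/1440 ≈ 0.5479
As a percentage: 789/1440 × 100 ≈ 54.79%


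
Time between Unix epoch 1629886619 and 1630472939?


Difference = 1630472939 - 1629886619 = 586320 seconds
In hours: 586320 / 3600 ≈ 162.9
In days: 586320 / 86400 ≈ 6.79

586320 seconds (162.9 hours / 6.79 days)


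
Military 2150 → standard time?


Hour: 21
21 - 12 = 9 → PM

9:50 PM


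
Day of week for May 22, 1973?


Tuesday

Zeller's congruence:
q=22, m=5, k=73, j=19
h = (22 + ⌊13×6/5⌋ + 73 + ⌊73/4⌋ + ⌊19/4⌋ - 2×19) mod 7
= (22 + 15 + 73 + 18 + 4 - 38) mod 7
= 94 mod 7 = 3
h=3 → Tuesday


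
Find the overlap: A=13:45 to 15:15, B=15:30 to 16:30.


0 minutes

Meeting A: 825-915 (in minutes from midnight)
Meeting B: 930-990
Overlap start = max(825, 930) = 930
Overlap end = min(915, 990) = 915
Overlap = max(0, 915 - 930) = 0 min


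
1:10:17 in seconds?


4217 seconds

Hours: 1 × 3600 = 3600
Minutes: 10 × 60 = 600
Seconds: 17
Total = 3600 + 600 + 17 = 4217


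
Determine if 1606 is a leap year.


Rules: divisible by 4 AND (not by 100 OR by 400)
1606 ÷ 4 = 401 remainder 2 → not divisible by 4
Not divisible by 4 → not a leap year

No


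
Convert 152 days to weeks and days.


21 weeks 5 days

Weeks: 152 ÷ 7 = 21 remainder 5


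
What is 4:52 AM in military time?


04:52

Input: 4:52 AM
AM hour stays: 4


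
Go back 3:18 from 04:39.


Start: 279 minutes from midnight
Subtract: 198 minutes
Remaining: 279 - 198 = 81
Hours: 1, Minutes: 21

01:21


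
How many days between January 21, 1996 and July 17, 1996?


178 days

From January 21, 1996 to July 17, 1996
Rest of January 1996: 31 - 21 = 10
Full months: February 1996 29, March 31, April 30, May 31, June 30
Days into July 1996: 17
Total = 10 + 29 + 31 + 30 + 31 + 30 + 17 = 178 days


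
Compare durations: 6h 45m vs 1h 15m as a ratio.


Duration 1: 405 minutes
Duration 2: 75 minutes
Ratio = 405:75
GCD = 15
Simplified = 27:5
As a decimal: 27/5 = 5.40

27:5 (5.40)


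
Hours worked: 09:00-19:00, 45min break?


Total time = (19×60+0) - (9×60+0)
= 1140 - 540 = 600 min
Minus break: 600 - 45 = 555 min
= 9h 15m

9h 15m (555 minutes)


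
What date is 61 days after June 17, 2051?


August 17, 2051

Start: June 17, 2051
Add 61 days
June 17 → July 1: 30 - 17 + 1 = 14 days (61 - 14 = 47 left)
July 1 → August 1: 31 - 1 + 1 = 31 days (47 - 31 = 16 left)
August 1 + 16 = August 17, 2051


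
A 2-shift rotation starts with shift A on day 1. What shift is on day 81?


Shift A

Shifts: A, B
Start: A (index 0)
Day 81: (0 + 81 - 1) mod 2
= 80 mod 2
= 0
Index 0 → shift A


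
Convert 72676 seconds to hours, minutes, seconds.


Hours: 72676 ÷ 3600 = 20 remainder 676
Minutes: 676 ÷ 60 = 11 remainder 16
Seconds: 16

20h 11m 16s


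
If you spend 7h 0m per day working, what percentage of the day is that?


Time: 420 minutes
Day: 1440 minutes
Percentage = (420/1440) × 100 ≈ 29.2%

29.2%


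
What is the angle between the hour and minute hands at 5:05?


122.5°

Hour hand = 5×30 + 5×0.5 = 152.5°
Minute hand = 5×6 = 30°
Difference = |152.5 - 30| = 122.5°


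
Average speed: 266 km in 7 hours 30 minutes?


Distance: 266 km
Time: 7h 30m = 450 min = 450/60 = 15/2 hours
Speed = 266 ÷ (15/2) = 266 × 2 / 15 = 532/15 ≈ 35.5 km/h

35.5 km/h


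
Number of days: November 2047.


30 days

Month: November (month 11)
November has 30 days


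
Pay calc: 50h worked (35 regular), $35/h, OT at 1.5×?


$2012.50

Regular: 35h × $35 = $1225.00
Overtime: 50 - 35 = 15h
OT pay: 15h × $35 × 1.5 = $787.50
Total = $1225.00 + $787.50 = $2012.50


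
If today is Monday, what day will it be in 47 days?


Saturday

Start: Monday (index 0)
(0 + 47) mod 7
= 47 mod 7
= 5
Index 5 → Saturday


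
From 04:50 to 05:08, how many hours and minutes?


0h 18m

End time in minutes: 5×60 + 8 = 308
Start time in minutes: 4×60 + 50 = 290
Difference = 308 - 290 = 18 minutes
= 0 hours 18 minutes


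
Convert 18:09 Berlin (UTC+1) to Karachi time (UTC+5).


Time difference = UTC+5 - UTC+1 = +4 hours
New hour = (18 + 4) mod 24
= 22 mod 24 = 22
Minutes unchanged → 22:09

22:09


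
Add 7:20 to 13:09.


Start: 789 minutes from midnight
Add: 440 minutes
Total: 1229 minutes
Hours: 1229 ÷ 60 = 20 remainder 29

20:29


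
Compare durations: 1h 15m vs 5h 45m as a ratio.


5:23 (0.22)

Duration 1: 75 minutes
Duration 2: 345 minutes
Ratio = 75:345
GCD = 15
Simplified = 5:23
As a decimal: 5/23 ≈ 0.22


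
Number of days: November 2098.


Month: November (month 11)
November has 30 days

30 days


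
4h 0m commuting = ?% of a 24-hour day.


Time: 240 minutes
Day: 1440 minutes
Percentage = (240/1440) × 100 ≈ 16.7%

16.7%


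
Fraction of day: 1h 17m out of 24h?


Total minutes: 1×60 + 17 = 77
Day = 24×60 = 1440 minutes
Fraction = 77/1440 ≈ 0.0535
As a percentage: 77/1440 × 100 ≈ 5.35%

0.0535 (5.35%)


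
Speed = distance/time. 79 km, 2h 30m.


31.6 km/h

Distance: 79 km
Time: 2h 30m = 150 min = 150/60 = 5/2 hours
Speed = 79 ÷ (5/2) = 79 × 2 / 5 = 158/5 = 31.6 km/h


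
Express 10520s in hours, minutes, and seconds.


2h 55m 20s

Hours: 10520 ÷ 3600 = 2 remainder 3320
Minutes: 3320 ÷ 60 = 55 remainder 20
Seconds: 20


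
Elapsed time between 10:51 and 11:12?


End time in minutes: 11×60 + 12 = 672
Start time in minutes: 10×60 + 51 = 651
Difference = 672 - 651 = 21 minutes
= 0 hours 21 minutes

0h 21m


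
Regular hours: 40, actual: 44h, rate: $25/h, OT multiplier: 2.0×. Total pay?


Regular: 40h × $25 = $1000.00
Overtime: 44 - 40 = 4h
OT pay: 4h × $25 × 2.0 = $200.00
Total = $1000.00 + $200.00 = $1200.00

$1200.00


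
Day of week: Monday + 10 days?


Thursday

Start: Monday (index 0)
(0 + 10) mod 7
= 10 mod 7
= 3
Index 3 → Thursday


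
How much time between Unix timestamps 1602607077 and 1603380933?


773856 seconds (215.0 hours / 8.96 days)

Difference = 1603380933 - 1602607077 = 773856 seconds
In hours: 773856 / 3600 ≈ 215.0
In days: 773856 / 86400 ≈ 8.96


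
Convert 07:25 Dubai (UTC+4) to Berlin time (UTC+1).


Time difference = UTC+1 - UTC+4 = -3 hours
New hour = (7 -3) mod 24
= 4 mod 24 = 4
Minutes unchanged → 04:25

04:25


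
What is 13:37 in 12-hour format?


Hour: 13
13 - 12 = 1 → PM

1:37 PM


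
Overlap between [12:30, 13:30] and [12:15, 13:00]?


Meeting A: 750-810 (in minutes from midnight)
Meeting B: 735-780
Overlap start = max(750, 735) = 750
Overlap end = min(810, 780) = 780
Overlap = max(0, 780 - 750) = 30 min

30 minutes


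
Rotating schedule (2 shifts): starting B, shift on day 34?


Shifts: A, B
Start: B (index 1)
Day 34: (1 + 34 - 1) mod 2
= 34 mod 2
= 0
Index 0 → shift A

Shift A


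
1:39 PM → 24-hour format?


Input: 1:39 PM
PM: 1 + 12 = 13

13:39


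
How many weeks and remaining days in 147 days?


Weeks: 147 ÷ 7 = 21 remainder 0

21 weeks 0 days


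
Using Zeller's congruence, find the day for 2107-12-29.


Zeller's congruence:
q=29, m=12, k=7, j=21
h = (29 + ⌊13×13/5⌋ + 7 + ⌊7/4⌋ + ⌊21/4⌋ - 2×21) mod 7
= (29 + 33 + 7 + 1 + 5 - 42) mod 7
= 33 mod 7 = 5
h=5 → Thursday

Thursday


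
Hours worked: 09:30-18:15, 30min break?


Total time = (18×60+15) - (9×60+30)
= 1095 - 570 = 525 min
Minus break: 525 - 30 = 495 min
= 8h 15m

8h 15m (495 minutes)


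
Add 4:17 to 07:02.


11:19

Start: 422 minutes from midnight
Add: 257 minutes
Total: 679 minutes
Hours: 679 ÷ 60 = 11 remainder 19


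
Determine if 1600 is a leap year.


Yes

Rules: divisible by 4 AND (not by 100 OR by 400)
1600 ÷ 4 = 400 exactly → divisible by 4
1600 ÷ 100 = 16 exactly → divisible by 100
1600 ÷ 400 = 4 exactly → divisible by 400
Divisible by 400 → leap year


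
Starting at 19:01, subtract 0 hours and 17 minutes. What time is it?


Start: 1141 minutes from midnight
Subtract: 17 minutes
Remaining: 1141 - 17 = 1124
Hours: 18, Minutes: 44

18:44


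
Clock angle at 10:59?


24.5°

Hour hand = 10×30 + 59×0.5 = 329.5°
Minute hand = 59×6 = 354°
Difference = |329.5 - 354| = 24.5°


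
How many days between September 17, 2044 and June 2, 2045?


From September 17, 2044 to June 2, 2045
Rest of September 2044: 30 - 17 = 13
Full months: October 31, November 30, December 31, January 31, February 2045 28, March 31, April 30, May 31
Days into June 2045: 2
Total = 13 + 31 + 30 + 31 + 31 + 28 + 31 + 30 + 31 + 2 = 258 days

258 days


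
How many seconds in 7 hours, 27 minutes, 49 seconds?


Hours: 7 × 3600 = 25200
Minutes: 27 × 60 = 1620
Seconds: 49
Total = 25200 + 1620 + 49 = 26869

26869 seconds


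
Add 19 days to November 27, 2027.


Start: November 27, 2027
Add 19 days
November 27 → December 1: 30 - 27 + 1 = 4 days (19 - 4 = 15 left)
December 1 + 15 = December 16, 2027

December 16, 2027


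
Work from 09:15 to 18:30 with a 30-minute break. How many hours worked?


8h 45m (525 minutes)

Total time = (18×60+30) - (9×60+15)
= 1110 - 555 = 555 min
Minus break: 555 - 30 = 525 min
= 8h 45m


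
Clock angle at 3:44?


Hour hand = 3×30 + 44×0.5 = 112.0°
Minute hand = 44×6 = 264°
Difference = |112.0 - 264| = 152.0°

152.0°


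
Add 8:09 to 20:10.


Start: 1210 minutes from midnight
Add: 489 minutes
Total: 1699 minutes
Hours: 1699 ÷ 60 = 28 remainder 19
28 ≥ 24 → 28 - 24 = 4 (next day)

04:19 (next day)


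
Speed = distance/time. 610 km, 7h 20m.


83.2 km/h

Distance: 610 km
Time: 7h 20m = 440 min = 440/60 = 22/3 hours
Speed = 610 ÷ (22/3) = 610 × 3 / 22 = 1830/22 ≈ 83.2 km/h


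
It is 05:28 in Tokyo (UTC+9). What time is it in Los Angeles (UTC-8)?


Time difference = UTC-8 - UTC+9 = -17 hours
New hour = (5 -17) mod 24
= -12 mod 24 = 12
Minutes unchanged → 12:28; -12 < 0 → previous day

12:28 (previous day)


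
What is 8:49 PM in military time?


20:49

Input: 8:49 PM
PM: 8 + 12 = 20


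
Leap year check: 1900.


No

Rules: divisible by 4 AND (not by 100 OR by 400)
1900 ÷ 4 = 475 exactly → divisible by 4
1900 ÷ 100 = 19 exactly → divisible by 100
1900 ÷ 400 = 4 remainder 300 → not divisible by 400
Divisible by 100 but not by 400 → not a leap year


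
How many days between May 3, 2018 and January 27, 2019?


From May 3, 2018 to January 27, 2019
Rest of May 2018: 31 - 3 = 28
Full months: June 30, July 31, August 31, September 30, October 31, November 30, December 31
Days into January 2019: 27
Total = 28 + 30 + 31 + 31 + 30 + 31 + 30 + 31 + 27 = 269 days

269 days


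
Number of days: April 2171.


Month: April (month 4)
April has 30 days

30 days


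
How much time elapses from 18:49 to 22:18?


End time in minutes: 22×60 + 18 = 1338
Start time in minutes: 18×60 + 49 = 1129
Difference = 1338 - 1129 = 209 minutes
= 3 hours 29 minutes

3h 29m


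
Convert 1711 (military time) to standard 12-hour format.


Hour: 17
17 - 12 = 5 → PM

5:11 PM


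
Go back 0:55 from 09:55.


Start: 595 minutes from midnight
Subtract: 55 minutes
Remaining: 595 - 55 = 540
Hours: 9, Minutes: 0

09:00


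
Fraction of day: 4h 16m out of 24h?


Total minutes: 4×60 + 16 = 256
Day = 24×60 = 1440 minutes
Fraction = 256/1440 ≈ 0.1778
As a percentage: 256/1440 × 100 ≈ 17.78%

0.1778 (17.78%)


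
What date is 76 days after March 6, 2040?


Start: March 6, 2040
Add 76 days
March 6 → April 1: 31 - 6 + 1 = 26 days (76 - 26 = 50 left)
April 1 → May 1: 30 - 1 + 1 = 30 days (50 - 30 = 20 left)
May 1 + 20 = May 21, 2040

May 21, 2040


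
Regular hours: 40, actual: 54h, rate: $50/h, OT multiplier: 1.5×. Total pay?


$3050.00

Regular: 40h × $50 = $2000.00
Overtime: 54 - 40 = 14h
OT pay: 14h × $50 × 1.5 = $1050.00
Total = $2000.00 + $1050.00 = $3050.00


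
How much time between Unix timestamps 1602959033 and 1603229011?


269978 seconds (75.0 hours / 3.12 days)

Difference = 1603229011 - 1602959033 = 269978 seconds
In hours: 269978 / 3600 ≈ 75.0
In days: 269978 / 86400 ≈ 3.12


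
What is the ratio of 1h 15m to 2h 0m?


Duration 1: 75 minutes
Duration 2: 120 minutes
Ratio = 75:120
GCD = 15
Simplified = 5:8
As a decimal: 5/8 ≈ 0.63

5:8 (0.63)


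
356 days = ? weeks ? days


Weeks: 356 ÷ 7 = 50 remainder 6

50 weeks 6 days


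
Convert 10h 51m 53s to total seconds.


39113 seconds

Hours: 10 × 3600 = 36000
Minutes: 51 × 60 = 3060
Seconds: 53
Total = 36000 + 3060 + 53 = 39113


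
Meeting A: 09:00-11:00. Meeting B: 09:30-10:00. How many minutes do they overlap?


30 minutes

Meeting A: 540-660 (in minutes from midnight)
Meeting B: 570-600
Overlap start = max(540, 570) = 570
Overlap end = min(660, 600) = 600
Overlap = max(0, 600 - 570) = 30 min


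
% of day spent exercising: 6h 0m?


25.0%

Time: 360 minutes
Day: 1440 minutes
Percentage = (360/1440) × 100 = 25.0%


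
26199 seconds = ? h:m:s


Hours: 26199 ÷ 3600 = 7 remainder 999
Minutes: 999 ÷ 60 = 16 remainder 39
Seconds: 39

7h 16m 39s


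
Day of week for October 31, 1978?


Zeller's congruence:
q=31, m=10, k=78, j=19
h = (31 + ⌊13×11/5⌋ + 78 + ⌊78/4⌋ + ⌊19/4⌋ - 2×19) mod 7
= (31 + 28 + 78 + 19 + 4 - 38) mod 7
= 122 mod 7 = 3
h=3 → Tuesday

Tuesday


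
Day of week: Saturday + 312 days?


Start: Saturday (index 5)
(5 + 312) mod 7
= 317 mod 7
= 2
Index 2 → Wednesday

Wednesday


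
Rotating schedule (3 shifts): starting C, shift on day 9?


Shift B

Shifts: A, B, C
Start: C (index 2)
Day 9: (2 + 9 - 1) mod 3
= 10 mod 3
= 1
Index 1 → shift B


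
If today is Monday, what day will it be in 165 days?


Friday

Start: Monday (index 0)
(0 + 165) mod 7
= 165 mod 7
= 4
Index 4 → Friday


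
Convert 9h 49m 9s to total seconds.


Hours: 9 × 3600 = 32400
Minutes: 49 × 60 = 2940
Seconds: 9
Total = 32400 + 2940 + 9 = 35349

35349 seconds


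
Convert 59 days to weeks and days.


8 weeks 3 days

Weeks: 59 ÷ 7 = 8 remainder 3


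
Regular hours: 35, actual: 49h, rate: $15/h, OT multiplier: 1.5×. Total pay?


Regular: 35h × $15 = $525.00
Overtime: 49 - 35 = 14h
OT pay: 14h × $15 × 1.5 = $315.00
Total = $525.00 + $315.00 = $840.00

$840.00


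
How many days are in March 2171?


Month: March (month 3)
March has 31 days

31 days


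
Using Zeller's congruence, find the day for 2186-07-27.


Thursday

Zeller's congruence:
q=27, m=7, k=86, j=21
h = (27 + ⌊13×8/5⌋ + 86 + ⌊86/4⌋ + ⌊21/4⌋ - 2×21) mod 7
= (27 + 20 + 86 + 21 + 5 - 42) mod 7
= 117 mod 7 = 5
h=5 → Thursday


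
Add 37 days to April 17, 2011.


Start: April 17, 2011
Add 37 days
April 17 → May 1: 30 - 17 + 1 = 14 days (37 - 14 = 23 left)
May 1 + 23 = May 24, 2011

May 24, 2011


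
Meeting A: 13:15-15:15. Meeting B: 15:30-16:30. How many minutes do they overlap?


Meeting A: 795-915 (in minutes from midnight)
Meeting B: 930-990
Overlap start = max(795, 930) = 930
Overlap end = min(915, 990) = 915
Overlap = max(0, 915 - 930) = 0 min

0 minutes


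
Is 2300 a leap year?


Rules: divisible by 4 AND (not by 100 OR by 400)
2300 ÷ 4 = 575 exactly → divisible by 4
2300 ÷ 100 = 23 exactly → divisible by 100
2300 ÷ 400 = 5 remainder 300 → not divisible by 400
Divisible by 100 but not by 400 → not a leap year

No


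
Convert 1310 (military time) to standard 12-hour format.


1:10 PM

Hour: 13
13 - 12 = 1 → PM


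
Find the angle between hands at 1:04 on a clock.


Hour hand = 1×30 + 4×0.5 = 32.0°
Minute hand = 4×6 = 24°
Difference = |32.0 - 24| = 8.0°

8.0°


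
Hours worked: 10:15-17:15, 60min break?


6h 0m (360 minutes)

Total time = (17×60+15) - (10×60+15)
= 1035 - 615 = 420 min
Minus break: 420 - 60 = 360 min
= 6h 0m


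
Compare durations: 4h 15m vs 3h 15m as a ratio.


17:13 (1.31)

Duration 1: 255 minutes
Duration 2: 195 minutes
Ratio = 255:195
GCD = 15
Simplified = 17:13
As a decimal: 17/13 ≈ 1.31


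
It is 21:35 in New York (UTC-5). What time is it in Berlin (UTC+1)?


Time difference = UTC+1 - UTC-5 = +6 hours
New hour = (21 + 6) mod 24
= 27 mod 24 = 3
Minutes unchanged → 03:35; 27 ≥ 24 → next day

03:35 (next day)


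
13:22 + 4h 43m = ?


Start: 802 minutes from midnight
Add: 283 minutes
Total: 1085 minutes
Hours: 1085 ÷ 60 = 18 remainder 5

18:05


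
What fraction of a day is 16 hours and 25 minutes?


0.6840 (68.40%)

Total minutes: 16×60 + 25 = 985
Day = 24×60 = 1440 minutes
Fraction = 985/1440 ≈ 0.6840
As a percentage: 985/1440 × 100 ≈ 68.40%


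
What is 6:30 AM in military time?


06:30

Input: 6:30 AM
AM hour stays: 6


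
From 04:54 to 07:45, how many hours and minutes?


End time in minutes: 7×60 + 45 = 465
Start time in minutes: 4×60 + 54 = 294
Difference = 465 - 294 = 171 minutes
= 2 hours 51 minutes

2h 51m


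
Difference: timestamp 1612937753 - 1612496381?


441372 seconds (122.6 hours / 5.11 days)

Difference = 1612937753 - 1612496381 = 441372 seconds
In hours: 441372 / 3600 ≈ 122.6
In days: 441372 / 86400 ≈ 5.11


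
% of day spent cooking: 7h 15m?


30.2%

Time: 435 minutes
Day: 1440 minutes
Percentage = (435/1440) × 100 ≈ 30.2%


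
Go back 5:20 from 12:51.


07:31

Start: 771 minutes from midnight
Subtract: 320 minutes
Remaining: 771 - 320 = 451
Hours: 7, Minutes: 31


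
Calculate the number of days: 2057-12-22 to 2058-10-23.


From December 22, 2057 to October 23, 2058
Rest of December 2057: 31 - 22 = 9
Full months: January 31, February 2058 28, March 31, April 30, May 31, June 30, July 31, August 31, September 30
Days into October 2058: 23
Total = 9 + 31 + 28 + 31 + 30 + 31 + 30 + 31 + 31 + 30 + 23 = 305 days

305 days


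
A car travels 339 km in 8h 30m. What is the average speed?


Distance: 339 km
Time: 8h 30m = 510 min = 510/60 = 17/2 hours
Speed = 339 ÷ (17/2) = 339 × 2 / 17 = 678/17 ≈ 39.9 km/h

39.9 km/h


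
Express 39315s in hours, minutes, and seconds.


10h 55m 15s

Hours: 39315 ÷ 3600 = 10 remainder 3315
Minutes: 3315 ÷ 60 = 55 remainder 15
Seconds: 15


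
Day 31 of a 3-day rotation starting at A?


Shifts: A, B, C
Start: A (index 0)
Day 31: (0 + 31 - 1) mod 3
= 30 mod 3
= 0
Index 0 → shift A

Shift A


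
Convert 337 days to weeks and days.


48 weeks 1 days

Weeks: 337 ÷ 7 = 48 remainder 1


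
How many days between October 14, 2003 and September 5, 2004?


From October 14, 2003 to September 5, 2004
Rest of October 2003: 31 - 14 = 17
Full months: November 30, December 31, January 31, February 2004 29, March 31, April 30, May 31, June 30, July 31, August 31
Days into September 2004: 5
Total = 17 + 30 + 31 + 31 + 29 + 31 + 30 + 31 + 30 + 31 + 31 + 5 = 327 days

327 days


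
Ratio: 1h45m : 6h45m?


7:27 (0.26)

Duration 1: 105 minutes
Duration 2: 405 minutes
Ratio = 105:405
GCD = 15
Simplified = 7:27
As a decimal: 7/27 ≈ 0.26


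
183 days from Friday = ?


Saturday

Start: Friday (index 4)
(4 + 183) mod 7
= 187 mod 7
= 5
Index 5 → Saturday


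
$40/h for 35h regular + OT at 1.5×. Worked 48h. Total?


Regular: 35h × $40 = $1400.00
Overtime: 48 - 35 = 13h
OT pay: 13h × $40 × 1.5 = $780.00
Total = $1400.00 + $780.00 = $2180.00

$2180.00


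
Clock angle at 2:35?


132.5°

Hour hand = 2×30 + 35×0.5 = 77.5°
Minute hand = 35×6 = 210°
Difference = |77.5 - 210| = 132.5°


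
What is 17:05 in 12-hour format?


5:05 PM

Hour: 17
17 - 12 = 5 → PM


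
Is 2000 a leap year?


Rules: divisible by 4 AND (not by 100 OR by 400)
2000 ÷ 4 = 500 exactly → divisible by 4
2000 ÷ 100 = 20 exactly → divisible by 100
2000 ÷ 400 = 5 exactly → divisible by 400
Divisible by 400 → leap year

Yes


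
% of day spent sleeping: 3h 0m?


12.5%

Time: 180 minutes
Day: 1440 minutes
Percentage = (180/1440) × 100 = 12.5%


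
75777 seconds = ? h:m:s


Hours: 75777 ÷ 3600 = 21 remainder 177
Minutes: 177 ÷ 60 = 2 remainder 57
Seconds: 57

21h 2m 57s


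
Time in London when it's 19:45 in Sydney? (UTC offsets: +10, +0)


Time difference = UTC+0 - UTC+10 = -10 hours
New hour = (19 -10) mod 24
= 9 mod 24 = 9
Minutes unchanged → 09:45

09:45


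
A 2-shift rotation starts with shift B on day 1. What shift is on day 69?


Shift B

Shifts: A, B
Start: B (index 1)
Day 69: (1 + 69 - 1) mod 2
= 69 mod 2
= 1
Index 1 → shift B


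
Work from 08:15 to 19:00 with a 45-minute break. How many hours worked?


10h 0m (600 minutes)

Total time = (19×60+0) - (8×60+15)
= 1140 - 495 = 645 min
Minus break: 645 - 45 = 600 min
= 10h 0m


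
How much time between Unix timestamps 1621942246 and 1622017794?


75548 seconds (21.0 hours / 0.87 days)

Difference = 1622017794 - 1621942246 = 75548 seconds
In hours: 75548 / 3600 ≈ 21.0
In days: 75548 / 86400 ≈ 0.87


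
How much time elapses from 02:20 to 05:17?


2h 57m

End time in minutes: 5×60 + 17 = 317
Start time in minutes: 2×60 + 20 = 140
Difference = 317 - 140 = 177 minutes
= 2 hours 57 minutes


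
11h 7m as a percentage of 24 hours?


Total minutes: 11×60 + 7 = 667
Day = 24×60 = 1440 minutes
Fraction = 667/1440 ≈ 0.4632
As a percentage: 667/1440 × 100 ≈ 46.32%

0.4632 (46.32%)


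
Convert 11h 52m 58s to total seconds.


Hours: 11 × 3600 = 39600
Minutes: 52 × 60 = 3120
Seconds: 58
Total = 39600 + 3120 + 58 = 42778

42778 seconds


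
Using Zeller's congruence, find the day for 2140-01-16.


Saturday

Zeller's congruence:
q=16, m=13, k=39, j=21
h = (16 + ⌊13×14/5⌋ + 39 + ⌊39/4⌋ + ⌊21/4⌋ - 2×21) mod 7
= (16 + 36 + 39 + 9 + 5 - 42) mod 7
= 63 mod 7 = 0
h=0 → Saturday


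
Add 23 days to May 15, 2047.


Start: May 15, 2047
Add 23 days
May 15 → June 1: 31 - 15 + 1 = 17 days (23 - 17 = 6 left)
June 1 + 6 = June 7, 2047

June 7, 2047


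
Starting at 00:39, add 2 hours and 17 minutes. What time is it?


02:56

Start: 39 minutes from midnight
Add: 137 minutes
Total: 176 minutes
Hours: 176 ÷ 60 = 2 remainder 56


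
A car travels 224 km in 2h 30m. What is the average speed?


Distance: 224 km
Time: 2h 30m = 150 min = 150/60 = 5/2 hours
Speed = 224 ÷ (5/2) = 224 × 2 / 5 = 448/5 = 89.6 km/h

89.6 km/h


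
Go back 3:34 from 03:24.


23:50

Start: 204 minutes from midnight
Subtract: 214 minutes
Remaining: 204 - 214 = -10
Negative → add 24×60 = 1430
Hours: 23, Minutes: 50


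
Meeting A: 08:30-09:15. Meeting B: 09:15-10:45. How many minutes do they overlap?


Meeting A: 510-555 (in minutes from midnight)
Meeting B: 555-645
Overlap start = max(510, 555) = 555
Overlap end = min(555, 645) = 555
Overlap = max(0, 555 - 555) = 0 min

0 minutes


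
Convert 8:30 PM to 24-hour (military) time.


20:30

Input: 8:30 PM
PM: 8 + 12 = 20


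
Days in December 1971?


Month: December (month 12)
December has 31 days

31 days


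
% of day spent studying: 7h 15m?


30.2%

Time: 435 minutes
Day: 1440 minutes
Percentage = (435/1440) × 100 ≈ 30.2%


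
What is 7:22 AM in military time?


Input: 7:22 AM
AM hour stays: 7

07:22


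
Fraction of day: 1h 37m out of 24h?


Total minutes: 1×60 + 37 = 97
Day = 24×60 = 1440 minutes
Fraction = 97/1440 ≈ 0.0674
As a percentage: 97/1440 × 100 ≈ 6.74%

0.0674 (6.74%)


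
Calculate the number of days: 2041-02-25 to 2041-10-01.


From February 25, 2041 to October 1, 2041
Rest of February 2041: 28 - 25 = 3
Full months: March 31, April 30, May 31, June 30, July 31, August 31, September 30
Days into October 2041: 1
Total = 3 + 31 + 30 + 31 + 30 + 31 + 31 + 30 + 1 = 218 days

218 days


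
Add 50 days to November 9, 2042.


December 29, 2042

Start: November 9, 2042
Add 50 days
November 9 → December 1: 30 - 9 + 1 = 22 days (50 - 22 = 28 left)
December 1 + 28 = December 29, 2042


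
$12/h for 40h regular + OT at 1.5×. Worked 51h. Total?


Regular: 40h × $12 = $480.00
Overtime: 51 - 40 = 11h
OT pay: 11h × $12 × 1.5 = $198.00
Total = $480.00 + $198.00 = $678.00

$678.00


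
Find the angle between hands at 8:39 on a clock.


Hour hand = 8×30 + 39×0.5 = 259.5°
Minute hand = 39×6 = 234°
Difference = |259.5 - 234| = 25.5°

25.5°


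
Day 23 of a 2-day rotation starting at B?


Shifts: A, B
Start: B (index 1)
Day 23: (1 + 23 - 1) mod 2
= 23 mod 2
= 1
Index 1 → shift B

Shift B


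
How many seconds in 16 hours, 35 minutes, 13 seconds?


59713 seconds

Hours: 16 × 3600 = 57600
Minutes: 35 × 60 = 2100
Seconds: 13
Total = 57600 + 2100 + 13 = 59713


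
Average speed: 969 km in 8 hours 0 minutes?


121.1 km/h

Distance: 969 km
Time: 8 hours
Speed = 969 / 8 ≈ 121.1 km/h


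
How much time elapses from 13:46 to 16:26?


End time in minutes: 16×60 + 26 = 986
Start time in minutes: 13×60 + 46 = 826
Difference = 986 - 826 = 160 minutes
= 2 hours 40 minutes

2h 40m


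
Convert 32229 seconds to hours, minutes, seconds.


8h 57m 9s

Hours: 32229 ÷ 3600 = 8 remainder 3429
Minutes: 3429 ÷ 60 = 57 remainder 9
Seconds: 9


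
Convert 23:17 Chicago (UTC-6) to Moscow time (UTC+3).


08:17 (next day)

Time difference = UTC+3 - UTC-6 = +9 hours
New hour = (23 + 9) mod 24
= 32 mod 24 = 8
Minutes unchanged → 08:17; 32 ≥ 24 → next day


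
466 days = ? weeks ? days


Weeks: 466 ÷ 7 = 66 remainder 4

66 weeks 4 days


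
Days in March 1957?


31 days

Month: March (month 3)
March has 31 days


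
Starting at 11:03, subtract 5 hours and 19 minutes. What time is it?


Start: 663 minutes from midnight
Subtract: 319 minutes
Remaining: 663 - 319 = 344
Hours: 5, Minutes: 44

05:44


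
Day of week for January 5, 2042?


Sunday

Zeller's congruence:
q=5, m=13, k=41, j=20
h = (5 + ⌊13×14/5⌋ + 41 + ⌊41/4⌋ + ⌊20/4⌋ - 2×20) mod 7
= (5 + 36 + 41 + 10 + 5 - 40) mod 7
= 57 mod 7 = 1
h=1 → Sunday


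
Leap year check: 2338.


Rules: divisible by 4 AND (not by 100 OR by 400)
2338 ÷ 4 = 584 remainder 2 → not divisible by 4
Not divisible by 4 → not a leap year

No


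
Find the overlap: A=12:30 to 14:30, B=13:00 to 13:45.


45 minutes

Meeting A: 750-870 (in minutes from midnight)
Meeting B: 780-825
Overlap start = max(750, 780) = 780
Overlap end = min(870, 825) = 825
Overlap = max(0, 825 - 780) = 45 min


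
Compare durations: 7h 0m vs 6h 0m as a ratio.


Duration 1: 420 minutes
Duration 2: 360 minutes
Ratio = 420:360
GCD = 60
Simplified = 7:6
As a decimal: 7/6 ≈ 1.17

7:6 (1.17)


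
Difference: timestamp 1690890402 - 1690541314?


349088 seconds (97.0 hours / 4.04 days)

Difference = 1690890402 - 1690541314 = 349088 seconds
In hours: 349088 / 3600 ≈ 97.0
In days: 349088 / 86400 ≈ 4.04


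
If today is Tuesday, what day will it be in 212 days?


Thursday

Start: Tuesday (index 1)
(1 + 212) mod 7
= 213 mod 7
= 3
Index 3 → Thursday


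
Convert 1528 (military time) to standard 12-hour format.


Hour: 15
15 - 12 = 3 → PM

3:28 PM


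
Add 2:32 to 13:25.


15:57

Start: 805 minutes from midnight
Add: 152 minutes
Total: 957 minutes
Hours: 957 ÷ 60 = 15 remainder 57


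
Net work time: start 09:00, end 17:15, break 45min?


Total time = (17×60+15) - (9×60+0)
= 1035 - 540 = 495 min
Minus break: 495 - 45 = 450 min
= 7h 30m

7h 30m (450 minutes)


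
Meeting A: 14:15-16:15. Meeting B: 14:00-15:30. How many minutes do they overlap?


75 minutes

Meeting A: 855-975 (in minutes from midnight)
Meeting B: 840-930
Overlap start = max(855, 840) = 855
Overlap end = min(975, 930) = 930
Overlap = max(0, 930 - 855) = 75 min


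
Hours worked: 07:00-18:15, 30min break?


10h 45m (645 minutes)

Total time = (18×60+15) - (7×60+0)
= 1095 - 420 = 675 min
Minus break: 675 - 30 = 645 min
= 10h 45m


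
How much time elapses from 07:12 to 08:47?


End time in minutes: 8×60 + 47 = 527
Start time in minutes: 7×60 + 12 = 432
Difference = 527 - 432 = 95 minutes
= 1 hours 35 minutes

1h 35m


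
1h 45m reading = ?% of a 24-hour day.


Time: 105 minutes
Day: 1440 minutes
Percentage = (105/1440) × 100 ≈ 7.3%

7.3%


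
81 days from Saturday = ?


Wednesday

Start: Saturday (index 5)
(5 + 81) mod 7
= 86 mod 7
= 2
Index 2 → Wednesday


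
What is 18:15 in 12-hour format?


6:15 PM

Hour: 18
18 - 12 = 6 → PM


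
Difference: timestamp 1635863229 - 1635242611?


620618 seconds (172.4 hours / 7.18 days)

Difference = 1635863229 - 1635242611 = 620618 seconds
In hours: 620618 / 3600 ≈ 172.4
In days: 620618 / 86400 ≈ 7.18


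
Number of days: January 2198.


31 days

Month: January (month 1)
January has 31 days


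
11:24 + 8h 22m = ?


Start: 684 minutes from midnight
Add: 502 minutes
Total: 1186 minutes
Hours: 1186 ÷ 60 = 19 remainder 46

19:46


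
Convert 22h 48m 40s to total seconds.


82120 seconds

Hours: 22 × 3600 = 79200
Minutes: 48 × 60 = 2880
Seconds: 40
Total = 79200 + 2880 + 40 = 82120


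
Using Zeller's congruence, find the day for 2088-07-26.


Monday

Zeller's congruence:
q=26, m=7, k=88, j=20
h = (26 + ⌊13×8/5⌋ + 88 + ⌊88/4⌋ + ⌊20/4⌋ - 2×20) mod 7
= (26 + 20 + 88 + 22 + 5 - 40) mod 7
= 121 mod 7 = 2
h=2 → Monday


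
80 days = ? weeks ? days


Weeks: 80 ÷ 7 = 11 remainder 3

11 weeks 3 days


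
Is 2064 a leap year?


Rules: divisible by 4 AND (not by 100 OR by 400)
2064 ÷ 4 = 516 exactly → divisible by 4
2064 ÷ 100 = 20 remainder 64 → not divisible by 100
Divisible by 4 but not by 100 → leap year

Yes


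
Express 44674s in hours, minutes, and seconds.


12h 24m 34s

Hours: 44674 ÷ 3600 = 12 remainder 1474
Minutes: 1474 ÷ 60 = 24 remainder 34
Seconds: 34


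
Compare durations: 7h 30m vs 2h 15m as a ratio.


10:3 (3.33)

Duration 1: 450 minutes
Duration 2: 135 minutes
Ratio = 450:135
GCD = 45
Simplified = 10:3
As a decimal: 10/3 ≈ 3.33


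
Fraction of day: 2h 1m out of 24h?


0.0840 (8.40%)

Total minutes: 2×60 + 1 = 121
Day = 24×60 = 1440 minutes
Fraction = 121/1440 ≈ 0.0840
As a percentage: 121/1440 × 100 ≈ 8.40%


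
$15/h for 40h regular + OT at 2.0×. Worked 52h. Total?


$960.00

Regular: 40h × $15 = $600.00
Overtime: 52 - 40 = 12h
OT pay: 12h × $15 × 2.0 = $360.00
Total = $600.00 + $360.00 = $960.00


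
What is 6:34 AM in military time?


06:34

Input: 6:34 AM
AM hour stays: 6


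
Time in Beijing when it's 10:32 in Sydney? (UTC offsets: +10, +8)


08:32

Time difference = UTC+8 - UTC+10 = -2 hours
New hour = (10 -2) mod 24
= 8 mod 24 = 8
Minutes unchanged → 08:32


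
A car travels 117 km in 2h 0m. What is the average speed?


Distance: 117 km
Time: 2 hours
Speed = 117 / 2 = 58.5 km/h

58.5 km/h


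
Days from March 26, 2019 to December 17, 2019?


From March 26, 2019 to December 17, 2019
Rest of March 2019: 31 - 26 = 5
Full months: April 30, May 31, June 30, July 31, August 31, September 30, October 31, November 30
Days into December 2019: 17
Total = 5 + 30 + 31 + 30 + 31 + 31 + 30 + 31 + 30 + 17 = 266 days

266 days


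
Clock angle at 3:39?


Hour hand = 3×30 + 39×0.5 = 109.5°
Minute hand = 39×6 = 234°
Difference = |109.5 - 234| = 124.5°

124.5°


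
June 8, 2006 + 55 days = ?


Start: June 8, 2006
Add 55 days
June 8 → July 1: 30 - 8 + 1 = 23 days (55 - 23 = 32 left)
July 1 → August 1: 31 - 1 + 1 = 31 days (32 - 31 = 1 left)
August 1 + 1 = August 2, 2006

August 2, 2006


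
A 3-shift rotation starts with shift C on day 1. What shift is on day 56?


Shifts: A, B, C
Start: C (index 2)
Day 56: (2 + 56 - 1) mod 3
= 57 mod 3
= 0
Index 0 → shift A

Shift A


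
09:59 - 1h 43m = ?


Start: 599 minutes from midnight
Subtract: 103 minutes
Remaining: 599 - 103 = 496
Hours: 8, Minutes: 16

08:16


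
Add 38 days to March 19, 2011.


April 26, 2011

Start: March 19, 2011
Add 38 days
March 19 → April 1: 31 - 19 + 1 = 13 days (38 - 13 = 25 left)
April 1 + 25 = April 26, 2011


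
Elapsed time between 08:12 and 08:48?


End time in minutes: 8×60 + 48 = 528
Start time in minutes: 8×60 + 12 = 492
Difference = 528 - 492 = 36 minutes
= 0 hours 36 minutes

0h 36m


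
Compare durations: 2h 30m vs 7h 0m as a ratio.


5:14 (0.36)

Duration 1: 150 minutes
Duration 2: 420 minutes
Ratio = 150:420
GCD = 30
Simplified = 5:14
As a decimal: 5/14 ≈ 0.36


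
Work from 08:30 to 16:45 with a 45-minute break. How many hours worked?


Total time = (16×60+45) - (8×60+30)
= 1005 - 510 = 495 min
Minus break: 495 - 45 = 450 min
= 7h 30m

7h 30m (450 minutes)


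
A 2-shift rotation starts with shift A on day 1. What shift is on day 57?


Shift A

Shifts: A, B
Start: A (index 0)
Day 57: (0 + 57 - 1) mod 2
= 56 mod 2
= 0
Index 0 → shift A


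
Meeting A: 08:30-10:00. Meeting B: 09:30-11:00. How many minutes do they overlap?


30 minutes

Meeting A: 510-600 (in minutes from midnight)
Meeting B: 570-660
Overlap start = max(510, 570) = 570
Overlap end = min(600, 660) = 600
Overlap = max(0, 600 - 570) = 30 min


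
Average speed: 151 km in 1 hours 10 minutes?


129.4 km/h

Distance: 151 km
Time: 1h 10m = 70 min = 70/60 = 7/6 hours
Speed = 151 ÷ (7/6) = 151 × 6 / 7 = 906/7 ≈ 129.4 km/h


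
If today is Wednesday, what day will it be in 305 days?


Start: Wednesday (index 2)
(2 + 305) mod 7
= 307 mod 7
= 6
Index 6 → Sunday

Sunday


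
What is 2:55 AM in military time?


Input: 2:55 AM
AM hour stays: 2

02:55


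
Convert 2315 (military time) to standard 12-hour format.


Hour: 23
23 - 12 = 11 → PM

11:15 PM


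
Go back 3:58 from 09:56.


05:58

Start: 596 minutes from midnight
Subtract: 238 minutes
Remaining: 596 - 238 = 358
Hours: 5, Minutes: 58


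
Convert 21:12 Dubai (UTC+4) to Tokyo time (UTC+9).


02:12 (next day)

Time difference = UTC+9 - UTC+4 = +5 hours
New hour = (21 + 5) mod 24
= 26 mod 24 = 2
Minutes unchanged → 02:12; 26 ≥ 24 → next day


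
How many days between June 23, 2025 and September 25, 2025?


From June 23, 2025 to September 25, 2025
Rest of June 2025: 30 - 23 = 7
Full months: July 31, August 31
Days into September 2025: 25
Total = 7 + 31 + 31 + 25 = 94 days

94 days


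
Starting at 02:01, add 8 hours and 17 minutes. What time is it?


10:18

Start: 121 minutes from midnight
Add: 497 minutes
Total: 618 minutes
Hours: 618 ÷ 60 = 10 remainder 18


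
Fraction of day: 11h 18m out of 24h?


Total minutes: 11×60 + 18 = 678
Day = 24×60 = 1440 minutes
Fraction = 678/1440 ≈ 0.4708
As a percentage: 678/1440 × 100 ≈ 47.08%

0.4708 (47.08%)


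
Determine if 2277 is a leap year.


No

Rules: divisible by 4 AND (not by 100 OR by 400)
2277 ÷ 4 = 569 remainder 1 → not divisible by 4
Not divisible by 4 → not a leap year


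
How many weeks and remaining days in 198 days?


28 weeks 2 days

Weeks: 198 ÷ 7 = 28 remainder 2


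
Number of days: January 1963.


Month: January (month 1)
January has 31 days

31 days


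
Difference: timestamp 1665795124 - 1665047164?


Difference = 1665795124 - 1665047164 = 747960 seconds
In hours: 747960 / 3600 ≈ 207.8
In days: 747960 / 86400 ≈ 8.66

747960 seconds (207.8 hours / 8.66 days)


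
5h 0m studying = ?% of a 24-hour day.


Time: 300 minutes
Day: 1440 minutes
Percentage = (300/1440) × 100 ≈ 20.8%

20.8%
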